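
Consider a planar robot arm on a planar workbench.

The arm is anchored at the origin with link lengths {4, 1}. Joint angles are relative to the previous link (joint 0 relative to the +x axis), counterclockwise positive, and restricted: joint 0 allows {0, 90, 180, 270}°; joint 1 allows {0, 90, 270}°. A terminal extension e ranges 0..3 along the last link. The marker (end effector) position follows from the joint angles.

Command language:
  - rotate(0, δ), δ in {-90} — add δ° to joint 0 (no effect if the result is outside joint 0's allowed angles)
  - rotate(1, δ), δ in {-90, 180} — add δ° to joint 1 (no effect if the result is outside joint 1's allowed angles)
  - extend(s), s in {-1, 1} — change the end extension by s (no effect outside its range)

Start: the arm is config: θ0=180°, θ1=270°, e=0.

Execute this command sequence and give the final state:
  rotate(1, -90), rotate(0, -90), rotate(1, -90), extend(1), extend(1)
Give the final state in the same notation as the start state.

config: θ0=90°, θ1=270°, e=2

from: config: θ0=180°, θ1=270°, e=0
[1] after rotate(1, -90): config: θ0=180°, θ1=270°, e=0
[2] after rotate(0, -90): config: θ0=90°, θ1=270°, e=0
[3] after rotate(1, -90): config: θ0=90°, θ1=270°, e=0
[4] after extend(1): config: θ0=90°, θ1=270°, e=1
[5] after extend(1): config: θ0=90°, θ1=270°, e=2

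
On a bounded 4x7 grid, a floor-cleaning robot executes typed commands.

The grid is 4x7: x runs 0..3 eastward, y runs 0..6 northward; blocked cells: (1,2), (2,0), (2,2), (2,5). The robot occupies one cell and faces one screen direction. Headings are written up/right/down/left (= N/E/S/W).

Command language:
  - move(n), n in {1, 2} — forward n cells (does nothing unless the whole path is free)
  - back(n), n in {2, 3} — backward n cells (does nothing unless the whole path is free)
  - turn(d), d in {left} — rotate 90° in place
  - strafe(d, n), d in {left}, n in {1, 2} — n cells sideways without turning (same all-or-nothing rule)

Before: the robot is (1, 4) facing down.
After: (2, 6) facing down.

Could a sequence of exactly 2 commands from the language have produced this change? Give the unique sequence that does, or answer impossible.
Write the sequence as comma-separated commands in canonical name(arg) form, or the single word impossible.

back(2), strafe(left, 1)

key: heading stays S — no command in the sequence turns
begin: (1, 4) facing down
[1] after back(2): (1, 6) facing down
[2] after strafe(left, 1): (2, 6) facing down
all 49 alternatives checked — unique.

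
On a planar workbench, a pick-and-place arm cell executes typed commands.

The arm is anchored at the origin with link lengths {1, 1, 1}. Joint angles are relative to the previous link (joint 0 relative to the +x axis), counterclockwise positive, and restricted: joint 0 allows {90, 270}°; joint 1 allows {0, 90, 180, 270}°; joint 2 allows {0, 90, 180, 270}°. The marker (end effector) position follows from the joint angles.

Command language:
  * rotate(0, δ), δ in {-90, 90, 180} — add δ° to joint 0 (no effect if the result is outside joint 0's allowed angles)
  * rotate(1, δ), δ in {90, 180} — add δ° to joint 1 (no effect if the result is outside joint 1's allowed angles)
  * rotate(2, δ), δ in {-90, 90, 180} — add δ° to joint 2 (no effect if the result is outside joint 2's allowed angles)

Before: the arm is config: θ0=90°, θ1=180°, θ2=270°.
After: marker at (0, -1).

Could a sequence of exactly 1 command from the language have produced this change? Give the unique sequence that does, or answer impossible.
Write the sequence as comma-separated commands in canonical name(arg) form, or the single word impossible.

rotate(2, 90)

t0: config: θ0=90°, θ1=180°, θ2=270°
[1] after rotate(2, 90): config: θ0=90°, θ1=180°, θ2=0°
no rival 1-sequence matches.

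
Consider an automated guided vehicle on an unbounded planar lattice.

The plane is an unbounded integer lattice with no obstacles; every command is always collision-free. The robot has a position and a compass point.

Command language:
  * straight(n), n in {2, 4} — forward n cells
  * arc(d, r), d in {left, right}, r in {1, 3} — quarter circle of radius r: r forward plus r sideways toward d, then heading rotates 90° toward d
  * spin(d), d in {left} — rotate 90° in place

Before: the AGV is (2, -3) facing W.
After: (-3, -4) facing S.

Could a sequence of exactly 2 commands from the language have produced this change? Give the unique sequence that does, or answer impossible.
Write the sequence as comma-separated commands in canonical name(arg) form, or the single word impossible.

key: cell and facing (now S) both changed — the 2 commands mix motion and turning
initial: (2, -3) facing W
t=1 straight(4) ⇒ (-2, -3) facing W
t=2 arc(left, 1) ⇒ (-3, -4) facing S
all 49 alternatives checked — unique.

straight(4), arc(left, 1)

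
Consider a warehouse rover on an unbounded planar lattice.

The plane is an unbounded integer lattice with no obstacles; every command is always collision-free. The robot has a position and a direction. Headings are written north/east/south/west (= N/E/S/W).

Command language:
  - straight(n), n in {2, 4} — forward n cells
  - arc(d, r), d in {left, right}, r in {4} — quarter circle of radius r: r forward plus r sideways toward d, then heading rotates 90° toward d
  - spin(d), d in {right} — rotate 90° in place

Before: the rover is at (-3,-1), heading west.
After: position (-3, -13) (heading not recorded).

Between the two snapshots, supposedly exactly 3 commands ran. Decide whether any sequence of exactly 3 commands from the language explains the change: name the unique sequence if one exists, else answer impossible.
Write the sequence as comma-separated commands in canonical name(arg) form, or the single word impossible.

initial: at (-3,-1), heading west
step 1 (arc(left, 4)): at (-7,-5), heading south
step 2 (straight(4)): at (-7,-9), heading south
step 3 (arc(left, 4)): at (-3,-13), heading east
all 125 alternatives checked — unique.

arc(left, 4), straight(4), arc(left, 4)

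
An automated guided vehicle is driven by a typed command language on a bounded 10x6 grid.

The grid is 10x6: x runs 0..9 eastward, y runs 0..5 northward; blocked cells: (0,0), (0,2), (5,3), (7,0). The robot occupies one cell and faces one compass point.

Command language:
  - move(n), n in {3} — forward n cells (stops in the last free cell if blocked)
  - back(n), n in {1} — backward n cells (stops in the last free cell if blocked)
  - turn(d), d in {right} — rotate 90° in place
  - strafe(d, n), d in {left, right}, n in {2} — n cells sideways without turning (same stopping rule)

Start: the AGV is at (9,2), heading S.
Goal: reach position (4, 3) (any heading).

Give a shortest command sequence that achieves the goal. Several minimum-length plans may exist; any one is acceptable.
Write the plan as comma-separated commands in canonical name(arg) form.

strafe(right, 2), turn(right), strafe(left, 2), move(3), strafe(right, 2)

from: at (9,2), heading S
1. strafe(right, 2) → at (7,2), heading S
2. turn(right) → at (7,2), heading W
3. strafe(left, 2) → at (7,1), heading W
4. move(3) → at (4,1), heading W
5. strafe(right, 2) → at (4,3), heading W
minimal: 5 command(s), checked below 5.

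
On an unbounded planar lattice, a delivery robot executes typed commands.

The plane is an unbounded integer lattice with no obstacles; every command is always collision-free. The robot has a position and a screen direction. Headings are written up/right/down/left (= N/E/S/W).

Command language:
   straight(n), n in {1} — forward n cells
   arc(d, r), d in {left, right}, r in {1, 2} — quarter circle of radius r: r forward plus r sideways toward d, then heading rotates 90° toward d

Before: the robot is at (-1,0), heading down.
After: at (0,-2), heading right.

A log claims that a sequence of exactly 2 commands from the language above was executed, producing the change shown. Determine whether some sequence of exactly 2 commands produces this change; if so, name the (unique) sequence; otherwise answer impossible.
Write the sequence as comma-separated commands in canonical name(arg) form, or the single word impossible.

straight(1), arc(left, 1)

key: running arc(left, 1) before straight(1) would end elsewhere — order is forced
t0: at (-1,0), heading down
t=1 straight(1) ⇒ at (-1,-1), heading down
t=2 arc(left, 1) ⇒ at (0,-2), heading right
uniquely the one of 25 2-step routes that fits.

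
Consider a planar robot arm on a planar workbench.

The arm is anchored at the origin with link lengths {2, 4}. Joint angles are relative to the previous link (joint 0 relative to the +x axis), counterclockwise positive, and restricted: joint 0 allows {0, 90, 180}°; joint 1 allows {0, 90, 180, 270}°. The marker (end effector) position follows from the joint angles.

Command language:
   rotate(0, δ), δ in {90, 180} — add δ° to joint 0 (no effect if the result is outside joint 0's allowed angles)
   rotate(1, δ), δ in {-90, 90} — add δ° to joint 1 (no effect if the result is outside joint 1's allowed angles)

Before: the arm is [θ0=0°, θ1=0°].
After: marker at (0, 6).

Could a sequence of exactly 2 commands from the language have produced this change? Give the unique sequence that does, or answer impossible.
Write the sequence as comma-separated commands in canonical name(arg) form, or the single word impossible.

rotate(0, 90), rotate(0, 180)

key: running rotate(0, 180) before rotate(0, 90) would end elsewhere — order is forced
start: [θ0=0°, θ1=0°]
[1] after rotate(0, 90): [θ0=90°, θ1=0°]
[2] after rotate(0, 180): [θ0=90°, θ1=0°]
no rival 2-sequence matches.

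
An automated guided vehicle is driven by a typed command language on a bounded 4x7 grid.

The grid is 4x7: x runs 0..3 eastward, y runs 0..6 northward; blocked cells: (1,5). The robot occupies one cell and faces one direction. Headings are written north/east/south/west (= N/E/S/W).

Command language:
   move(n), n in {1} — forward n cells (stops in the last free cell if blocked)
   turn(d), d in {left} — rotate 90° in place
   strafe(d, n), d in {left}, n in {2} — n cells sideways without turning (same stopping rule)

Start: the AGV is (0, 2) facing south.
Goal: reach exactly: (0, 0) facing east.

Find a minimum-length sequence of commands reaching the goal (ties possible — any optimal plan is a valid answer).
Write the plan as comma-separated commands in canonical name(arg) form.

move(1), move(1), turn(left)

initial: (0, 2) facing south
[1] after move(1): (0, 1) facing south
[2] after move(1): (0, 0) facing south
[3] after turn(left): (0, 0) facing east
no 2-step plan works, so 3 is optimal.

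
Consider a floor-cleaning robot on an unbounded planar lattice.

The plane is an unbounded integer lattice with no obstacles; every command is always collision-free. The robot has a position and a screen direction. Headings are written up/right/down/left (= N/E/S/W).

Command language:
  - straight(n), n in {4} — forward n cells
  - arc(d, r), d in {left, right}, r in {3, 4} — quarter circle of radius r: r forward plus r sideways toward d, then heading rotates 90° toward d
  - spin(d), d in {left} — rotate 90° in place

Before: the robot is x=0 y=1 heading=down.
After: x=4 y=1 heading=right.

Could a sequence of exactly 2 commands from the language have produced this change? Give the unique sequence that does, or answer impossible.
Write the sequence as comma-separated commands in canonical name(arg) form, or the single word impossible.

key: cell and facing (now E) both changed — the 2 commands mix motion and turning
start: x=0 y=1 heading=down
t=1 spin(left) ⇒ x=0 y=1 heading=right
t=2 straight(4) ⇒ x=4 y=1 heading=right
uniquely the one of 36 2-step routes that fits.

spin(left), straight(4)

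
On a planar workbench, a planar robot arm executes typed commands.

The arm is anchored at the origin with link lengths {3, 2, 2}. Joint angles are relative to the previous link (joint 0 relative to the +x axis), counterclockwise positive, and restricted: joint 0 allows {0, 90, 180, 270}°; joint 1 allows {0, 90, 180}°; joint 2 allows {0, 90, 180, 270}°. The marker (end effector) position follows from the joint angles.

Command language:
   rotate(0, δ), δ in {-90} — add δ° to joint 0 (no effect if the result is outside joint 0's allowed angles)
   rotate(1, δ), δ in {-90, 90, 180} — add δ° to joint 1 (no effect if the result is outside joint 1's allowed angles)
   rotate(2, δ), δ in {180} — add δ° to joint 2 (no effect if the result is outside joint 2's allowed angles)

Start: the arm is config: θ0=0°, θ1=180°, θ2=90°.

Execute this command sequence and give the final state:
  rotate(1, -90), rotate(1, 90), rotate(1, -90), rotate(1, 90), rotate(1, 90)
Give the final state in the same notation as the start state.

from: config: θ0=0°, θ1=180°, θ2=90°
t=1 rotate(1, -90) ⇒ config: θ0=0°, θ1=90°, θ2=90°
t=2 rotate(1, 90) ⇒ config: θ0=0°, θ1=180°, θ2=90°
t=3 rotate(1, -90) ⇒ config: θ0=0°, θ1=90°, θ2=90°
t=4 rotate(1, 90) ⇒ config: θ0=0°, θ1=180°, θ2=90°
t=5 rotate(1, 90) ⇒ config: θ0=0°, θ1=180°, θ2=90°

config: θ0=0°, θ1=180°, θ2=90°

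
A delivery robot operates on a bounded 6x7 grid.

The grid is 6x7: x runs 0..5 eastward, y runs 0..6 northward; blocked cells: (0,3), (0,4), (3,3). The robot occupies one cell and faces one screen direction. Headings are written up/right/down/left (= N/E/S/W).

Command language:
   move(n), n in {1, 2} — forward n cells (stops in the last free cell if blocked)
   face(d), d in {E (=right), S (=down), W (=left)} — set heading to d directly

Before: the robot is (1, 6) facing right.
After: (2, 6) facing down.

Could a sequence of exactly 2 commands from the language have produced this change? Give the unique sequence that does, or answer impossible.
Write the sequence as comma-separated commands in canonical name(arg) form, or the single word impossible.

key: order matters: swapping move(1) and face(S) lands elsewhere
initial: (1, 6) facing right
t=1 move(1) ⇒ (2, 6) facing right
t=2 face(S) ⇒ (2, 6) facing down
all 25 alternatives checked — unique.

move(1), face(S)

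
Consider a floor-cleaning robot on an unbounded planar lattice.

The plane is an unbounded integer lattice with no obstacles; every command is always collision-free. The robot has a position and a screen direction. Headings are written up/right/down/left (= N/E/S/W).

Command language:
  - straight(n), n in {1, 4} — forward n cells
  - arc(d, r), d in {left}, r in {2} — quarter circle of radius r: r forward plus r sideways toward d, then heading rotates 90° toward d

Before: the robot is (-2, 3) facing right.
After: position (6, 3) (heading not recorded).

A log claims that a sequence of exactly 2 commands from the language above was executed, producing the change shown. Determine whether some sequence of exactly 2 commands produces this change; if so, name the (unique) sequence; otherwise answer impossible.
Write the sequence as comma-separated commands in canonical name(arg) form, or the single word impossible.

straight(4), straight(4)

initial: (-2, 3) facing right
1. straight(4) → (2, 3) facing right
2. straight(4) → (6, 3) facing right
all 9 alternatives checked — unique.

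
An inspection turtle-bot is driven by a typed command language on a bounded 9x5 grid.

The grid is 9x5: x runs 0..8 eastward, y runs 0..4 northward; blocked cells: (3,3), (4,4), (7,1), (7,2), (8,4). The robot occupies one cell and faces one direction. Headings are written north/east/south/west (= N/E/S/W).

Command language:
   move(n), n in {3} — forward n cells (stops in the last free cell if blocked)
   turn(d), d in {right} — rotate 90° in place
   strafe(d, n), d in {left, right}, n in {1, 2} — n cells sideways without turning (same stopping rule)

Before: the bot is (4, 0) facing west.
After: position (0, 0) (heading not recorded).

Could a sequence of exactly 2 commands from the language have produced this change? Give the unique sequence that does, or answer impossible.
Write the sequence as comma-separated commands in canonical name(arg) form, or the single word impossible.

key: the second move(3) runs into the grid edge before its full distance
t0: (4, 0) facing west
1. move(3) → (1, 0) facing west
2. move(3) → (0, 0) facing west
all 36 alternatives checked — unique.

move(3), move(3)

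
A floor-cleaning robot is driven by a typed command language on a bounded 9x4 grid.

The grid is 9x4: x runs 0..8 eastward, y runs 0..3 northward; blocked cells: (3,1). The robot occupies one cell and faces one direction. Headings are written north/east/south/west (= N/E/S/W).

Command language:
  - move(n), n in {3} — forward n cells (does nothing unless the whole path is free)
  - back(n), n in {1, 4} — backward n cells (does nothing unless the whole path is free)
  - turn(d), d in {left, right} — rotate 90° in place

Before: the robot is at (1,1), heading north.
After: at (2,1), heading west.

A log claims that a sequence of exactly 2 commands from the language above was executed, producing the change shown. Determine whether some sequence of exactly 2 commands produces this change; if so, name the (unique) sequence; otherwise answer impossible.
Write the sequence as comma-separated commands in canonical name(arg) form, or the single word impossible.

turn(left), back(1)

key: order matters: swapping turn(left) and back(1) lands elsewhere
initial: at (1,1), heading north
[1] after turn(left): at (1,1), heading west
[2] after back(1): at (2,1), heading west
no rival 2-sequence matches.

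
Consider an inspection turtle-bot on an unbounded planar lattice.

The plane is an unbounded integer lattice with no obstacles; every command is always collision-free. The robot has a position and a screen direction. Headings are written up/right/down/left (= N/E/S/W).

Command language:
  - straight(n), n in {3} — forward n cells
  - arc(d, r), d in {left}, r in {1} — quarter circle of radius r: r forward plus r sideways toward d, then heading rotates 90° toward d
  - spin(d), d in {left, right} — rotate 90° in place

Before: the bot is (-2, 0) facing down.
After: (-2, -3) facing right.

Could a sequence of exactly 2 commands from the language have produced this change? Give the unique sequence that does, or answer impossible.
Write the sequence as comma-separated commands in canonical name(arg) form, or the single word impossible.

key: cell and facing (now E) both changed — the 2 commands mix motion and turning
t0: (-2, 0) facing down
t=1 straight(3) ⇒ (-2, -3) facing down
t=2 spin(left) ⇒ (-2, -3) facing right
no rival 2-sequence matches.

straight(3), spin(left)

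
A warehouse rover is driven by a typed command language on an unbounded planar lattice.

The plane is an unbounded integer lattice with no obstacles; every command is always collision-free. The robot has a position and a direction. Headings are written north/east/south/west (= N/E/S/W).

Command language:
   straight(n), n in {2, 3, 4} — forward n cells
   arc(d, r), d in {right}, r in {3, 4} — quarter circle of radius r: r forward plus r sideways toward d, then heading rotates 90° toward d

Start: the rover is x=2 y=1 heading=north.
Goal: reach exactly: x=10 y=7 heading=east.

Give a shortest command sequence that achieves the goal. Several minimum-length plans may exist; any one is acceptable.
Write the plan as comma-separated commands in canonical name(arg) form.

t0: x=2 y=1 heading=north
1. straight(2) → x=2 y=3 heading=north
2. arc(right, 4) → x=6 y=7 heading=east
3. straight(4) → x=10 y=7 heading=east
no 2-step plan works, so 3 is optimal.

straight(2), arc(right, 4), straight(4)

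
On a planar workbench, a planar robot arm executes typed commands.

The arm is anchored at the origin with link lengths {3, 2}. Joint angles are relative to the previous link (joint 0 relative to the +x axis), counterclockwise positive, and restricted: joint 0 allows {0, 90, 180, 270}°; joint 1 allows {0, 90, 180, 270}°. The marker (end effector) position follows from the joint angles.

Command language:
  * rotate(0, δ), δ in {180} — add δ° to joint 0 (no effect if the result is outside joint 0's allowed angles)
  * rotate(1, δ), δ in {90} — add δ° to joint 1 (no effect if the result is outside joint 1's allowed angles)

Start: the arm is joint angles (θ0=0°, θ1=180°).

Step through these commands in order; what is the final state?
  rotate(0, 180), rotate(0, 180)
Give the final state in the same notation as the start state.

joint angles (θ0=0°, θ1=180°)

initial: joint angles (θ0=0°, θ1=180°)
1. rotate(0, 180) → joint angles (θ0=180°, θ1=180°)
2. rotate(0, 180) → joint angles (θ0=0°, θ1=180°)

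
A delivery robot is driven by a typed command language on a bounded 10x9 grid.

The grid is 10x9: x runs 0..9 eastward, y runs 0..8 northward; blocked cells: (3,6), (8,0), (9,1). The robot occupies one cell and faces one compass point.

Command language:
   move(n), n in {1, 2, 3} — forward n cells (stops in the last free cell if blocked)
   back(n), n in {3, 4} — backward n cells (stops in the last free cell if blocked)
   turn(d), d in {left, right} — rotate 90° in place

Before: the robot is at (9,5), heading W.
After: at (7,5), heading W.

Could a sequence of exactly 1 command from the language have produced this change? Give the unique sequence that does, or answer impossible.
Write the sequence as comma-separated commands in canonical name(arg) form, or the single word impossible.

key: still facing W — the one step turns nothing
initial: at (9,5), heading W
1. move(2) → at (7,5), heading W
no other 1-command option fits: unique.

move(2)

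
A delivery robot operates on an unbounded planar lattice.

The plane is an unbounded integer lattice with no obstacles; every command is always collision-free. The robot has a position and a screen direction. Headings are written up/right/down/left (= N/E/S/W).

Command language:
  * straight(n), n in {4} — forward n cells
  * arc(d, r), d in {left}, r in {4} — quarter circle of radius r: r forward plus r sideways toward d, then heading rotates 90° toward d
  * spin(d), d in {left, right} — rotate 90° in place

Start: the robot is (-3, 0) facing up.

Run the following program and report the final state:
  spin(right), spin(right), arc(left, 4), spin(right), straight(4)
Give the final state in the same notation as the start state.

(1, -8) facing down

initial: (-3, 0) facing up
step 1 (spin(right)): (-3, 0) facing right
step 2 (spin(right)): (-3, 0) facing down
step 3 (arc(left, 4)): (1, -4) facing right
step 4 (spin(right)): (1, -4) facing down
step 5 (straight(4)): (1, -8) facing down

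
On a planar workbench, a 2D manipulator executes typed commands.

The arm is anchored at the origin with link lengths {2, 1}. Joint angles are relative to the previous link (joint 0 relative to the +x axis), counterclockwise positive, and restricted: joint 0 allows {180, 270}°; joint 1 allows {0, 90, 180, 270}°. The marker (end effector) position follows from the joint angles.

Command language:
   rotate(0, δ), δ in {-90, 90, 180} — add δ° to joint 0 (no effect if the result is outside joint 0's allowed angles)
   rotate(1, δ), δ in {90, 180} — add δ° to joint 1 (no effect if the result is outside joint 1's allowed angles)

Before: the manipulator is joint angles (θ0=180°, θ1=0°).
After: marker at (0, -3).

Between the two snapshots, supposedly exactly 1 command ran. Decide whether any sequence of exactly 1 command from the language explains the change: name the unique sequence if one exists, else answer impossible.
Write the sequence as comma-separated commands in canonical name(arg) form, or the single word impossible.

start: joint angles (θ0=180°, θ1=0°)
[1] after rotate(0, 90): joint angles (θ0=270°, θ1=0°)
no other 1-command option fits: unique.

rotate(0, 90)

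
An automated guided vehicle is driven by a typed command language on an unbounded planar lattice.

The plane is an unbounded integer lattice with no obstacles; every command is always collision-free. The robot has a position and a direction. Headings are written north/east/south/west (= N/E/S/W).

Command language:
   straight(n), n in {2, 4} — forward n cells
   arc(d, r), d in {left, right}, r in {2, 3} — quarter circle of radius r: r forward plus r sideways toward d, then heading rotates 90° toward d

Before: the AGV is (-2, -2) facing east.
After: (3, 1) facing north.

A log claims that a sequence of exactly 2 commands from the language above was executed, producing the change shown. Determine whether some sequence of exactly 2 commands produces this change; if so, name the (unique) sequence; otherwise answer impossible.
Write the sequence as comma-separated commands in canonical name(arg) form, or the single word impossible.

key: running arc(left, 3) before straight(2) would end elsewhere — order is forced
start: (-2, -2) facing east
step 1 (straight(2)): (0, -2) facing east
step 2 (arc(left, 3)): (3, 1) facing north
no other 2-command option fits: unique.

straight(2), arc(left, 3)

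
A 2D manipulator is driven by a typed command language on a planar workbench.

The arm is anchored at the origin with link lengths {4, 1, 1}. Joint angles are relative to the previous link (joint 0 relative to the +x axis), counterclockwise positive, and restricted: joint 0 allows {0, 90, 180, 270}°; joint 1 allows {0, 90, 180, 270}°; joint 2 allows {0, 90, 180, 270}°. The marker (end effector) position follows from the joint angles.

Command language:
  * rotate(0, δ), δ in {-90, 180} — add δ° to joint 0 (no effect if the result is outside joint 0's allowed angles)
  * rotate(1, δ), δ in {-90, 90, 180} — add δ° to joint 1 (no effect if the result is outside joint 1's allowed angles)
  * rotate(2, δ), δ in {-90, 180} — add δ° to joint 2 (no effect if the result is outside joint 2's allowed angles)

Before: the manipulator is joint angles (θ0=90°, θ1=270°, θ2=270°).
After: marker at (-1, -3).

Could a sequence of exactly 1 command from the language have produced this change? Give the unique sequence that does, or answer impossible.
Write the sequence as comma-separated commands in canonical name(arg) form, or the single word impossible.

rotate(0, 180)

t0: joint angles (θ0=90°, θ1=270°, θ2=270°)
1. rotate(0, 180) → joint angles (θ0=270°, θ1=270°, θ2=270°)
no other 1-command option fits: unique.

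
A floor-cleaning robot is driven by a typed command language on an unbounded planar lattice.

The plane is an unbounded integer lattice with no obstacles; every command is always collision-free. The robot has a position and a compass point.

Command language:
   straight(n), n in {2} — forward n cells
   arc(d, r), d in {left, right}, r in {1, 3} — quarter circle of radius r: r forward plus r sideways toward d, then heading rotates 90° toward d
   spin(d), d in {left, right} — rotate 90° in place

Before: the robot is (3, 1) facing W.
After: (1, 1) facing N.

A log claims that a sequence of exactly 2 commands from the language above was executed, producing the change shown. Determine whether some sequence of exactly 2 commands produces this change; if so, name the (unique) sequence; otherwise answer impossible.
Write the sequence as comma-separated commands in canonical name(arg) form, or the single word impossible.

straight(2), spin(right)

key: cell and facing (now N) both changed — the 2 commands mix motion and turning
begin: (3, 1) facing W
t=1 straight(2) ⇒ (1, 1) facing W
t=2 spin(right) ⇒ (1, 1) facing N
all 49 alternatives checked — unique.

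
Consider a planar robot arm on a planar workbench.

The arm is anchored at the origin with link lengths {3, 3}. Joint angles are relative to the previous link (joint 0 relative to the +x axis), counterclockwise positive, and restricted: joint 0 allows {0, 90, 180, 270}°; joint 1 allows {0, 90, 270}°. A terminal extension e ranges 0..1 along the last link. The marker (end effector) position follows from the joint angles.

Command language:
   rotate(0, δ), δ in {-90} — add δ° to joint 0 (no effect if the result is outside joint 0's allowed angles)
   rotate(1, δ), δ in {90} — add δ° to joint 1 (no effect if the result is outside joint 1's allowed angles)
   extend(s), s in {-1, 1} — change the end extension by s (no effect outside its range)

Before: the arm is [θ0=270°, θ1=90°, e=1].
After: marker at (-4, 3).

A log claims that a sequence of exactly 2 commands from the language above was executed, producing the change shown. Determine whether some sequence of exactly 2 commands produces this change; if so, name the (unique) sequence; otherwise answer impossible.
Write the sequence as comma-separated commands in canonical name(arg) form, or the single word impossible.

begin: [θ0=270°, θ1=90°, e=1]
step 1 (rotate(0, -90)): [θ0=180°, θ1=90°, e=1]
step 2 (rotate(0, -90)): [θ0=90°, θ1=90°, e=1]
no rival 2-sequence matches.

rotate(0, -90), rotate(0, -90)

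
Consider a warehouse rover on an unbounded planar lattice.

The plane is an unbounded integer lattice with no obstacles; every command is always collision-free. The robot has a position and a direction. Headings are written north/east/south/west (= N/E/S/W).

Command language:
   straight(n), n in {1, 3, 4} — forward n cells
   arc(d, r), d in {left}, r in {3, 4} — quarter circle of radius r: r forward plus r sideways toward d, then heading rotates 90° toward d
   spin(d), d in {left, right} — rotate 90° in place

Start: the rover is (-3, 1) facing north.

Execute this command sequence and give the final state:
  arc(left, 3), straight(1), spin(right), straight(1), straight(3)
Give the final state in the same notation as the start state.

initial: (-3, 1) facing north
t=1 arc(left, 3) ⇒ (-6, 4) facing west
t=2 straight(1) ⇒ (-7, 4) facing west
t=3 spin(right) ⇒ (-7, 4) facing north
t=4 straight(1) ⇒ (-7, 5) facing north
t=5 straight(3) ⇒ (-7, 8) facing north

(-7, 8) facing north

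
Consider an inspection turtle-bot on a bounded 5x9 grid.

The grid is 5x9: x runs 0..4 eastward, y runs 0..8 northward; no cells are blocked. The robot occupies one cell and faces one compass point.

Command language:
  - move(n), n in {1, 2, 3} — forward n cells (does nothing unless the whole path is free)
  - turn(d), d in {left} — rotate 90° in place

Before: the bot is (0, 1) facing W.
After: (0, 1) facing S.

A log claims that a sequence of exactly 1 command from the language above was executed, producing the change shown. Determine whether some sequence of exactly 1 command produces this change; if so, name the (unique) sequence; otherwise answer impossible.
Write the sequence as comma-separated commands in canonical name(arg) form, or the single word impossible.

key: (0,1) unchanged — the single command moves nothing
initial: (0, 1) facing W
1. turn(left) → (0, 1) facing S
no rival 1-sequence matches.

turn(left)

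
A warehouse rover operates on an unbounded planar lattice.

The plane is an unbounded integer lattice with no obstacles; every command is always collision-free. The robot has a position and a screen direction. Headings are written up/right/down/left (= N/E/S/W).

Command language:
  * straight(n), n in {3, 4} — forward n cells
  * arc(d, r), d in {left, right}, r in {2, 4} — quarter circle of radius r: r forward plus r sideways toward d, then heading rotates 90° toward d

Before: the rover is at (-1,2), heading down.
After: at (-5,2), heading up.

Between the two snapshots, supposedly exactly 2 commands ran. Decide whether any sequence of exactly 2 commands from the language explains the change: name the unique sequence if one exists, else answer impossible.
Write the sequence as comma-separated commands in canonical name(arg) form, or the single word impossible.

arc(right, 2), arc(right, 2)

key: cell and facing (now N) both changed — the 2 commands mix motion and turning
start: at (-1,2), heading down
t=1 arc(right, 2) ⇒ at (-3,0), heading left
t=2 arc(right, 2) ⇒ at (-5,2), heading up
no other 2-command option fits: unique.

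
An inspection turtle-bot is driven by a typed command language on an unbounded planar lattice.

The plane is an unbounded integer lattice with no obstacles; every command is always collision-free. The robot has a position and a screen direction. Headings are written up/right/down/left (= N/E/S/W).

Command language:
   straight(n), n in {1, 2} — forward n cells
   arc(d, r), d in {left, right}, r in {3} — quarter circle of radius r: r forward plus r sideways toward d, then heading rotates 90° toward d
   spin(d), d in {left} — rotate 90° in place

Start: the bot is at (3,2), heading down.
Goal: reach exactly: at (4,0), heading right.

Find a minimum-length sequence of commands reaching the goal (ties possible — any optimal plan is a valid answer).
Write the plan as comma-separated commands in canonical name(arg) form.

from: at (3,2), heading down
1. straight(2) → at (3,0), heading down
2. spin(left) → at (3,0), heading right
3. straight(1) → at (4,0), heading right
nothing shorter than 3 reaches the goal.

straight(2), spin(left), straight(1)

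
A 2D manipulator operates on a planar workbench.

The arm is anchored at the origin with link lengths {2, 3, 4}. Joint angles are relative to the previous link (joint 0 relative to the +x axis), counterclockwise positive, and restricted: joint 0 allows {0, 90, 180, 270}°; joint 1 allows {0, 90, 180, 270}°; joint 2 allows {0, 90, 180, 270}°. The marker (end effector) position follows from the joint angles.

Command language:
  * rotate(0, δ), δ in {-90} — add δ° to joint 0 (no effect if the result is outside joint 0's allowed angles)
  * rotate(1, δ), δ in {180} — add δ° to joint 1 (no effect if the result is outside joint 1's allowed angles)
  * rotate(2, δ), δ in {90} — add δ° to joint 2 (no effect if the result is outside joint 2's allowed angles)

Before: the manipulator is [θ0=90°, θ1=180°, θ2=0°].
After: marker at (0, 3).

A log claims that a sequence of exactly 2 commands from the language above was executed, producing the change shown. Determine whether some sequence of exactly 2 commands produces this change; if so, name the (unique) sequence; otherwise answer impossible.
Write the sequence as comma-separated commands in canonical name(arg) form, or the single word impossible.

rotate(2, 90), rotate(2, 90)

begin: [θ0=90°, θ1=180°, θ2=0°]
1. rotate(2, 90) → [θ0=90°, θ1=180°, θ2=90°]
2. rotate(2, 90) → [θ0=90°, θ1=180°, θ2=180°]
uniquely the one of 9 2-step routes that fits.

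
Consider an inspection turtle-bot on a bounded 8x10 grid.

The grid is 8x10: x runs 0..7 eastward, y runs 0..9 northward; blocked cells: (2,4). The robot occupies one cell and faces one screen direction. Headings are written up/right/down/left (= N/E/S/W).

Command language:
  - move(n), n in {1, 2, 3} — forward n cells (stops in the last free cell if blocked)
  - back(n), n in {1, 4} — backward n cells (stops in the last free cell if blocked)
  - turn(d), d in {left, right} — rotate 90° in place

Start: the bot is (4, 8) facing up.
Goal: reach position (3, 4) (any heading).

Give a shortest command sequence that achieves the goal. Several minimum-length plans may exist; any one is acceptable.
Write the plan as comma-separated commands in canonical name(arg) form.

back(4), turn(right), back(1)

start: (4, 8) facing up
t=1 back(4) ⇒ (4, 4) facing up
t=2 turn(right) ⇒ (4, 4) facing right
t=3 back(1) ⇒ (3, 4) facing right
no 2-step plan works, so 3 is optimal.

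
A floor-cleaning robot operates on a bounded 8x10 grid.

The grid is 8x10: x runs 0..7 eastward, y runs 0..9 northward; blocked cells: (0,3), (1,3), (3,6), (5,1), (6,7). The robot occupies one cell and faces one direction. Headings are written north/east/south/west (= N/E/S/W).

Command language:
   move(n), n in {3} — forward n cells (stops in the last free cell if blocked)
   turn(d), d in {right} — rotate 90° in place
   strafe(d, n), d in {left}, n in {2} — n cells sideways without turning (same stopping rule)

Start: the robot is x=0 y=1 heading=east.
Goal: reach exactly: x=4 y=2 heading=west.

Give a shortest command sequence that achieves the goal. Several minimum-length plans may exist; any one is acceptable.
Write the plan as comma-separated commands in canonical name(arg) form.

strafe(left, 2), turn(right), strafe(left, 2), strafe(left, 2), turn(right)

t0: x=0 y=1 heading=east
[1] after strafe(left, 2): x=0 y=2 heading=east
[2] after turn(right): x=0 y=2 heading=south
[3] after strafe(left, 2): x=2 y=2 heading=south
[4] after strafe(left, 2): x=4 y=2 heading=south
[5] after turn(right): x=4 y=2 heading=west
nothing shorter than 5 reaches the goal.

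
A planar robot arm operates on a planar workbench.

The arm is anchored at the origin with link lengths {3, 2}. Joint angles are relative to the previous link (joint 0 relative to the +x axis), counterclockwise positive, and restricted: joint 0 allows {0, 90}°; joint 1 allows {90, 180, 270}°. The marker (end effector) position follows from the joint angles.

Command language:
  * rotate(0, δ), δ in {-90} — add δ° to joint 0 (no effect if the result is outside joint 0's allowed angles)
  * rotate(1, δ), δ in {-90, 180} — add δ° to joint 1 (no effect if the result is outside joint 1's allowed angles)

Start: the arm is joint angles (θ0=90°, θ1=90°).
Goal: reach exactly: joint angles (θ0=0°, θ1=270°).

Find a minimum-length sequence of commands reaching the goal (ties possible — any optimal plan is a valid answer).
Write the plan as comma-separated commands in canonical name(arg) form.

rotate(0, -90), rotate(1, 180)

begin: joint angles (θ0=90°, θ1=90°)
t=1 rotate(0, -90) ⇒ joint angles (θ0=0°, θ1=90°)
t=2 rotate(1, 180) ⇒ joint angles (θ0=0°, θ1=270°)
no 1-step plan works, so 2 is optimal.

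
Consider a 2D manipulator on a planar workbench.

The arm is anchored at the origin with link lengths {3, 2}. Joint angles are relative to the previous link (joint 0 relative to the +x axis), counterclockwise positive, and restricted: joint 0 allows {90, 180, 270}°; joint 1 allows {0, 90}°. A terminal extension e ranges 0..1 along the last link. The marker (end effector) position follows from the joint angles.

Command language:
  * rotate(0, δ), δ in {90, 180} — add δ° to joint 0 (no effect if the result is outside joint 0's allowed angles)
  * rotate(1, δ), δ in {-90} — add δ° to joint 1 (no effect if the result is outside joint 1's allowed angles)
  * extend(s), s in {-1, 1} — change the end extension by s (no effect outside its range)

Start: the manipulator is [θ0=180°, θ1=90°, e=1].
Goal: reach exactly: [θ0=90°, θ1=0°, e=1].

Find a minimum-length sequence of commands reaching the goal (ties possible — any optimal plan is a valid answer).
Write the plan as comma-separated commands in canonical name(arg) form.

initial: [θ0=180°, θ1=90°, e=1]
[1] after rotate(0, 90): [θ0=270°, θ1=90°, e=1]
[2] after rotate(1, -90): [θ0=270°, θ1=0°, e=1]
[3] after rotate(0, 180): [θ0=90°, θ1=0°, e=1]
nothing shorter than 3 reaches the goal.

rotate(0, 90), rotate(1, -90), rotate(0, 180)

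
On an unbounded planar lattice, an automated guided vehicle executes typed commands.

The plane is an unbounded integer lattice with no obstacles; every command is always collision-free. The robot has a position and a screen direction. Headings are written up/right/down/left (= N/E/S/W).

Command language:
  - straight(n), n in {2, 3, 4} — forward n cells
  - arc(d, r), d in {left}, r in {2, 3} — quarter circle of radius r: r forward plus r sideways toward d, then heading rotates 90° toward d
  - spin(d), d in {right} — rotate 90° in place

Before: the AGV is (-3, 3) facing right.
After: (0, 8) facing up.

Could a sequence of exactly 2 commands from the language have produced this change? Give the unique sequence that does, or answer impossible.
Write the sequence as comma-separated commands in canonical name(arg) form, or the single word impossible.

arc(left, 3), straight(2)

key: running straight(2) before arc(left, 3) would end elsewhere — order is forced
start: (-3, 3) facing right
step 1 (arc(left, 3)): (0, 6) facing up
step 2 (straight(2)): (0, 8) facing up
uniquely the one of 36 2-step routes that fits.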